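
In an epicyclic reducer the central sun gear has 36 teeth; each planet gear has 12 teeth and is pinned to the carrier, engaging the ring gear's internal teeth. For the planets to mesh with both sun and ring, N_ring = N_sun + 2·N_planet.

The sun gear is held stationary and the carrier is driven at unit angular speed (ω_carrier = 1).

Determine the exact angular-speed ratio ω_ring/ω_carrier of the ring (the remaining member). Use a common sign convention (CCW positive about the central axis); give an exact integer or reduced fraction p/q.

N_ring = 36 + 2·12 = 60
36(ω_s−ω_c) = −60(ω_r−ω_c),  ω_s=0, ω_c=1
ω_r = 1 − (36/60)(0−1) = 8/5
ω_r/ω_c = 8/5

8/5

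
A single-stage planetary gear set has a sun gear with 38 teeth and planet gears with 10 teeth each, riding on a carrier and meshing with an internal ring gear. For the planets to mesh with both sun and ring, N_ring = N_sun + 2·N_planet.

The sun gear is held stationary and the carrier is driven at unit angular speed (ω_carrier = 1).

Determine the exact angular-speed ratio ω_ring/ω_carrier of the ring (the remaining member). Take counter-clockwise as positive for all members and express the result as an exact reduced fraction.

N_ring = 38 + 2·10 = 58
38(ω_s−ω_c) = −58(ω_r−ω_c),  ω_s=0, ω_c=1
ω_r = 1 − (38/58)(0−1) = 48/29
ω_r/ω_c = 48/29

48/29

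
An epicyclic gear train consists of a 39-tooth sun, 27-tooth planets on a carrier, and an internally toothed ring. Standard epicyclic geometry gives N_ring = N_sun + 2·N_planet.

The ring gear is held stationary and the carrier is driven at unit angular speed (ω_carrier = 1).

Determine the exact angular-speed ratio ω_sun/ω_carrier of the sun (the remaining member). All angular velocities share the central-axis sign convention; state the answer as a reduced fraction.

44/13

N_ring = 39 + 2·27 = 93
39(ω_s−ω_c) = −93(ω_r−ω_c),  ω_r=0, ω_c=1
ω_s = 1 − (93/39)(0−1) = 44/13
ω_s/ω_c = 44/13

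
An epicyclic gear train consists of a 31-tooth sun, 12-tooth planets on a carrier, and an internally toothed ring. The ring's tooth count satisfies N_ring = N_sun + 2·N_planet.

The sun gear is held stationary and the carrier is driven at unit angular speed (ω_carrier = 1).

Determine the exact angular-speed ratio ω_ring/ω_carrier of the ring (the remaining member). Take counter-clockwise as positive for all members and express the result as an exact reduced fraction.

N_ring = 31 + 2·12 = 55
31(ω_s−ω_c) = −55(ω_r−ω_c),  ω_s=0, ω_c=1
ω_r = 1 − (31/55)(0−1) = 86/55
ω_r/ω_c = 86/55

86/55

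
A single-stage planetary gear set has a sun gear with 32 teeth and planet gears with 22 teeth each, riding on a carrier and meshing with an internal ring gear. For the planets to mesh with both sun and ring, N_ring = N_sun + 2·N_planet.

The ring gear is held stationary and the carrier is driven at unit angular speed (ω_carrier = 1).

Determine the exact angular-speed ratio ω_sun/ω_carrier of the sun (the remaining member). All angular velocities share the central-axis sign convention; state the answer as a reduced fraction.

27/8

N_ring = 32 + 2·22 = 76
32(ω_s−ω_c) = −76(ω_r−ω_c),  ω_r=0, ω_c=1
ω_s = 1 − (76/32)(0−1) = 27/8
ω_s/ω_c = 27/8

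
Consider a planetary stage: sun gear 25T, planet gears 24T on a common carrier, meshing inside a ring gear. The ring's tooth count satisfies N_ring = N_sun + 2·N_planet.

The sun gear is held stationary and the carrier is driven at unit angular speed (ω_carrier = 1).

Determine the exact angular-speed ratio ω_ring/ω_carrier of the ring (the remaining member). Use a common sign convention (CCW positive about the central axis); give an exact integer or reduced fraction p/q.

98/73

N_ring = 25 + 2·24 = 73
25(ω_s−ω_c) = −73(ω_r−ω_c),  ω_s=0, ω_c=1
ω_r = 1 − (25/73)(0−1) = 98/73
ω_r/ω_c = 98/73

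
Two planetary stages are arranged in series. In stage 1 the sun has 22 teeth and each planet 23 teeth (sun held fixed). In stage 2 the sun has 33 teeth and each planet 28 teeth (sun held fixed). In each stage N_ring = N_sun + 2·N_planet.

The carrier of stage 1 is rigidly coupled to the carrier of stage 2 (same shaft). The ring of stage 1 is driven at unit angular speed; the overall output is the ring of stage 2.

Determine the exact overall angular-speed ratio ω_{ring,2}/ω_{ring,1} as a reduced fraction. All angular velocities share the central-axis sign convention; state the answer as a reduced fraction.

4148/4005

Stage 1: N_ring = 22 + 2·23 = 68
Stage 1: 22(ω_s−ω_c) = −68(ω_r−ω_c),  ω_s=0, ω_r=1
Stage 1: 22(0−ω_c) = −68(1−ω_c)  ⇒  90ω_c = 68  ⇒  ω_c = 34/45
  ⇒ ω_c¹/ω_r¹ = 34/45
Stage 2: N_ring = 33 + 2·28 = 89
Stage 2: 33(ω_s−ω_c) = −89(ω_r−ω_c),  ω_s=0, ω_c=1
Stage 2: ω_r = 1 − (33/89)(0−1) = 122/89
  ⇒ ω_r²/ω_c² = 122/89
Coupling ω_c² = ω_c¹ ⇒ overall = 34/45 × 122/89 = 4148/4005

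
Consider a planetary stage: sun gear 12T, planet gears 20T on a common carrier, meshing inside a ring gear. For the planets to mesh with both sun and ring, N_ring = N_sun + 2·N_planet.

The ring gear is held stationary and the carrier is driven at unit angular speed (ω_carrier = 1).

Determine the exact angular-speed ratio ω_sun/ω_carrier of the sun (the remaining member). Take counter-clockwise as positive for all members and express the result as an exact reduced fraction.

16/3

N_ring = 12 + 2·20 = 52
12(ω_s−ω_c) = −52(ω_r−ω_c),  ω_r=0, ω_c=1
ω_s = 1 − (52/12)(0−1) = 16/3
ω_s/ω_c = 16/3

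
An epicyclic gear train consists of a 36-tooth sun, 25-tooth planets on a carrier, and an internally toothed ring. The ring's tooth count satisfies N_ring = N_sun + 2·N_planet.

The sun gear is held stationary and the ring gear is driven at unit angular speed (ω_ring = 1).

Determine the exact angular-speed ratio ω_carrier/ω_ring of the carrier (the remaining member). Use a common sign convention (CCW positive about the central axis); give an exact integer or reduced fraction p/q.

N_ring = 36 + 2·25 = 86
36(ω_s−ω_c) = −86(ω_r−ω_c),  ω_s=0, ω_r=1
36(0−ω_c) = −86(1−ω_c)  ⇒  122ω_c = 86  ⇒  ω_c = 43/61
ω_c/ω_r = 43/61

43/61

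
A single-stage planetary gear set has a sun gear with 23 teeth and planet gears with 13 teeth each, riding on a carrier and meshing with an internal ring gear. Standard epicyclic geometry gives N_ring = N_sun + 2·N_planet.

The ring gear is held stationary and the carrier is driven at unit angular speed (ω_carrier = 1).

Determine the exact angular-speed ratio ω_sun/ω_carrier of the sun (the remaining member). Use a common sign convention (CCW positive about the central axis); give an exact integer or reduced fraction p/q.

72/23

N_ring = 23 + 2·13 = 49
23(ω_s−ω_c) = −49(ω_r−ω_c),  ω_r=0, ω_c=1
ω_s = 1 − (49/23)(0−1) = 72/23
ω_s/ω_c = 72/23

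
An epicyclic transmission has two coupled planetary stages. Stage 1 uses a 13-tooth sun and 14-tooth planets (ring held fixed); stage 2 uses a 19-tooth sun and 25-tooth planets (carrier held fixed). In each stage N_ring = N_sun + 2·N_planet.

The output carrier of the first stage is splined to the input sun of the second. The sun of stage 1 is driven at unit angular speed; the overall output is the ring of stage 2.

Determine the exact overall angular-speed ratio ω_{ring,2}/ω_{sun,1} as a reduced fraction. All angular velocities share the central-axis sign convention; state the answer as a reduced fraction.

-247/3726

Stage 1: N_ring = 13 + 2·14 = 41
Stage 1: 13(ω_s−ω_c) = −41(ω_r−ω_c),  ω_r=0, ω_s=1
Stage 1: 13(1−ω_c) = −41(0−ω_c)  ⇒  54ω_c = 13  ⇒  ω_c = 13/54
  ⇒ ω_c¹/ω_s¹ = 13/54
Stage 2: N_ring = 19 + 2·25 = 69
Stage 2: 19(ω_s−ω_c) = −69(ω_r−ω_c),  ω_c=0, ω_s=1
Stage 2: ω_r = 0 − (19/69)(1−0) = -19/69
  ⇒ ω_r²/ω_s² = -19/69
Coupling ω_s² = ω_c¹ ⇒ overall = 13/54 × -19/69 = -247/3726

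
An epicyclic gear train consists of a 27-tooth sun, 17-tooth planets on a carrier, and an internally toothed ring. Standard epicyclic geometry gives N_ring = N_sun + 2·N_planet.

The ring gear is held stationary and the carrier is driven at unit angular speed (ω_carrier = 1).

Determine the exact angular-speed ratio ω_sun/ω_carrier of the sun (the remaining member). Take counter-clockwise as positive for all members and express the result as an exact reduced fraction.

88/27

N_ring = 27 + 2·17 = 61
27(ω_s−ω_c) = −61(ω_r−ω_c),  ω_r=0, ω_c=1
ω_s = 1 − (61/27)(0−1) = 88/27
ω_s/ω_c = 88/27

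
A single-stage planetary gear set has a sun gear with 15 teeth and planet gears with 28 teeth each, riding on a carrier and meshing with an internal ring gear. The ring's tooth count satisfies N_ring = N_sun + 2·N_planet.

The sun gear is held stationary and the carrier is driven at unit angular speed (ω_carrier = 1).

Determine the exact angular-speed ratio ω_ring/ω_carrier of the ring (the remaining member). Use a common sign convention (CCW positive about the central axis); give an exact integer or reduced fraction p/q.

86/71

N_ring = 15 + 2·28 = 71
15(ω_s−ω_c) = −71(ω_r−ω_c),  ω_s=0, ω_c=1
ω_r = 1 − (15/71)(0−1) = 86/71
ω_r/ω_c = 86/71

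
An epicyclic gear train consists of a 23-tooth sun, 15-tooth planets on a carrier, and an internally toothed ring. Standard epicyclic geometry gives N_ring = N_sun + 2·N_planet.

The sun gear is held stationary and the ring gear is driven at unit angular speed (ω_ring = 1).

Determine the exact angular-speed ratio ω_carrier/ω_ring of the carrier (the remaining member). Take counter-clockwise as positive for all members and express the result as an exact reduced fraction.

N_ring = 23 + 2·15 = 53
23(ω_s−ω_c) = −53(ω_r−ω_c),  ω_s=0, ω_r=1
23(0−ω_c) = −53(1−ω_c)  ⇒  76ω_c = 53  ⇒  ω_c = 53/76
ω_c/ω_r = 53/76

53/76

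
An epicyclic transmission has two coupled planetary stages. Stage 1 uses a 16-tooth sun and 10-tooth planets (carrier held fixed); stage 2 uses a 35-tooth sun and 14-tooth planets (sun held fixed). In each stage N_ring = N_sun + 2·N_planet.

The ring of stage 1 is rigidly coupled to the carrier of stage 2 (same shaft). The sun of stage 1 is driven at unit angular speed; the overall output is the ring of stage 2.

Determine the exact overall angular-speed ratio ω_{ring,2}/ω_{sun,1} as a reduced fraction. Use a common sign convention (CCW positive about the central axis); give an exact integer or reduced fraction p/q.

Stage 1: N_ring = 16 + 2·10 = 36
Stage 1: 16(ω_s−ω_c) = −36(ω_r−ω_c),  ω_c=0, ω_s=1
Stage 1: ω_r = 0 − (16/36)(1−0) = -4/9
  ⇒ ω_r¹/ω_s¹ = -4/9
Stage 2: N_ring = 35 + 2·14 = 63
Stage 2: 35(ω_s−ω_c) = −63(ω_r−ω_c),  ω_s=0, ω_c=1
Stage 2: ω_r = 1 − (35/63)(0−1) = 14/9
  ⇒ ω_r²/ω_c² = 14/9
Coupling ω_c² = ω_r¹ ⇒ overall = -4/9 × 14/9 = -56/81

-56/81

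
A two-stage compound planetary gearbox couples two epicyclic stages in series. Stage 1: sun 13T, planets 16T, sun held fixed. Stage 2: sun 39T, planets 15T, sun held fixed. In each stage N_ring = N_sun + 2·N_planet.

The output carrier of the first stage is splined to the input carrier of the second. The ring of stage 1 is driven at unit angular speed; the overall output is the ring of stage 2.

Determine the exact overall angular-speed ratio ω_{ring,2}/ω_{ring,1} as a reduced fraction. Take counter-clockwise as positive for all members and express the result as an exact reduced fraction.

810/667

Stage 1: N_ring = 13 + 2·16 = 45
Stage 1: 13(ω_s−ω_c) = −45(ω_r−ω_c),  ω_s=0, ω_r=1
Stage 1: 13(0−ω_c) = −45(1−ω_c)  ⇒  58ω_c = 45  ⇒  ω_c = 45/58
  ⇒ ω_c¹/ω_r¹ = 45/58
Stage 2: N_ring = 39 + 2·15 = 69
Stage 2: 39(ω_s−ω_c) = −69(ω_r−ω_c),  ω_s=0, ω_c=1
Stage 2: ω_r = 1 − (39/69)(0−1) = 36/23
  ⇒ ω_r²/ω_c² = 36/23
Coupling ω_c² = ω_c¹ ⇒ overall = 45/58 × 36/23 = 810/667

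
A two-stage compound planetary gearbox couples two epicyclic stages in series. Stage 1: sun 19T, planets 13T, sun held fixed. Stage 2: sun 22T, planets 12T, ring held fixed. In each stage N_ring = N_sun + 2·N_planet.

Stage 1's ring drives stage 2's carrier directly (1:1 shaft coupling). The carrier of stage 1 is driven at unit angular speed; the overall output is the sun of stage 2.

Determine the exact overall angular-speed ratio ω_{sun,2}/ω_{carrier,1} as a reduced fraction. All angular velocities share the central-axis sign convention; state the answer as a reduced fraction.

Stage 1: N_ring = 19 + 2·13 = 45
Stage 1: 19(ω_s−ω_c) = −45(ω_r−ω_c),  ω_s=0, ω_c=1
Stage 1: ω_r = 1 − (19/45)(0−1) = 64/45
  ⇒ ω_r¹/ω_c¹ = 64/45
Stage 2: N_ring = 22 + 2·12 = 46
Stage 2: 22(ω_s−ω_c) = −46(ω_r−ω_c),  ω_r=0, ω_c=1
Stage 2: ω_s = 1 − (46/22)(0−1) = 34/11
  ⇒ ω_s²/ω_c² = 34/11
Coupling ω_c² = ω_r¹ ⇒ overall = 64/45 × 34/11 = 2176/495

2176/495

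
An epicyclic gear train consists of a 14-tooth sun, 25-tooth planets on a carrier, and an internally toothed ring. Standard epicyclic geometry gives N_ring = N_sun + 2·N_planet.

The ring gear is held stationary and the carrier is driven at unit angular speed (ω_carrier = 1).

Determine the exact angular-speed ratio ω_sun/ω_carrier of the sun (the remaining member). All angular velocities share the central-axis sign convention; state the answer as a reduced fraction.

N_ring = 14 + 2·25 = 64
14(ω_s−ω_c) = −64(ω_r−ω_c),  ω_r=0, ω_c=1
ω_s = 1 − (64/14)(0−1) = 39/7
ω_s/ω_c = 39/7

39/7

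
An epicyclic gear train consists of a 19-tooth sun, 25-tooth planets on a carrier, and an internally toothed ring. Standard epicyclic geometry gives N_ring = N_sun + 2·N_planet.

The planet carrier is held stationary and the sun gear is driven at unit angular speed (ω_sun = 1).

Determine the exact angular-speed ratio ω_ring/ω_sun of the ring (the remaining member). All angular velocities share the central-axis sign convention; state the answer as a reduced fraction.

N_ring = 19 + 2·25 = 69
19(ω_s−ω_c) = −69(ω_r−ω_c),  ω_c=0, ω_s=1
ω_r = 0 − (19/69)(1−0) = -19/69
ω_r/ω_s = -19/69

-19/69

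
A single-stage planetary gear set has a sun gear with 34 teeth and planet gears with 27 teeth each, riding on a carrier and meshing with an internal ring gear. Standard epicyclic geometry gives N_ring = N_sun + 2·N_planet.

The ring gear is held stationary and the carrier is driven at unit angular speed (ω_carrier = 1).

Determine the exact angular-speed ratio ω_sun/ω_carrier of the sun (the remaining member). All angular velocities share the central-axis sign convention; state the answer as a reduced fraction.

N_ring = 34 + 2·27 = 88
34(ω_s−ω_c) = −88(ω_r−ω_c),  ω_r=0, ω_c=1
ω_s = 1 − (88/34)(0−1) = 61/17
ω_s/ω_c = 61/17

61/17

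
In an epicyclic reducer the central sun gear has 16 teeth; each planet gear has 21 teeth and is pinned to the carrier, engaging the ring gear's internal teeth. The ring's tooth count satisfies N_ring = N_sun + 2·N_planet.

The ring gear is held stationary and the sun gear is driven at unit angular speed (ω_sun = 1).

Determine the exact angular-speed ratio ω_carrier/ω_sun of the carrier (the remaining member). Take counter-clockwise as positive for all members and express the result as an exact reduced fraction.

8/37

N_ring = 16 + 2·21 = 58
16(ω_s−ω_c) = −58(ω_r−ω_c),  ω_r=0, ω_s=1
16(1−ω_c) = −58(0−ω_c)  ⇒  74ω_c = 16  ⇒  ω_c = 8/37
ω_c/ω_s = 8/37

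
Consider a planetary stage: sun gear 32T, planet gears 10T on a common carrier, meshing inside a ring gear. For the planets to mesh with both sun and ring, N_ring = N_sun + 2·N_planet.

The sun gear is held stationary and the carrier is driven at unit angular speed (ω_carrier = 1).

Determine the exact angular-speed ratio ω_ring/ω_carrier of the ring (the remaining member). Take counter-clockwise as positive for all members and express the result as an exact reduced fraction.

N_ring = 32 + 2·10 = 52
32(ω_s−ω_c) = −52(ω_r−ω_c),  ω_s=0, ω_c=1
ω_r = 1 − (32/52)(0−1) = 21/13
ω_r/ω_c = 21/13

21/13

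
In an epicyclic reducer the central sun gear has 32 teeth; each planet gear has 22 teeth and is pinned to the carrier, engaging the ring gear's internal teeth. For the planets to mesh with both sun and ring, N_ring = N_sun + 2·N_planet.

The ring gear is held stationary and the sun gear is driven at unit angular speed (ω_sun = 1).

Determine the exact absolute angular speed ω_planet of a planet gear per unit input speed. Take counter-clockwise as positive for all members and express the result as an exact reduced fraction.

N_ring = 32 + 2·22 = 76
32(ω_s−ω_c) = −76(ω_r−ω_c),  ω_r=0, ω_s=1
32(1−ω_c) = −76(0−ω_c)  ⇒  108ω_c = 32  ⇒  ω_c = 8/27
sun–planet: 32·(1−8/27) = −22·(ω_p−ω_c)  ⇒  ω_p−ω_c = −(32/22)·(19/27) = -304/297
ω_p = 8/27 − 304/297 = -8/11

-8/11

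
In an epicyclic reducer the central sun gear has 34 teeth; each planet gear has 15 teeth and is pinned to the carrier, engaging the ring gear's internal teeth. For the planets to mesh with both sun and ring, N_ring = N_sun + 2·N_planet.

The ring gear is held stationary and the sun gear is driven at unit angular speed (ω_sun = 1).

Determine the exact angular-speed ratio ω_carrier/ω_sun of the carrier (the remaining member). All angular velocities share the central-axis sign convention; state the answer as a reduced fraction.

17/49

N_ring = 34 + 2·15 = 64
34(ω_s−ω_c) = −64(ω_r−ω_c),  ω_r=0, ω_s=1
34(1−ω_c) = −64(0−ω_c)  ⇒  98ω_c = 34  ⇒  ω_c = 17/49
ω_c/ω_s = 17/49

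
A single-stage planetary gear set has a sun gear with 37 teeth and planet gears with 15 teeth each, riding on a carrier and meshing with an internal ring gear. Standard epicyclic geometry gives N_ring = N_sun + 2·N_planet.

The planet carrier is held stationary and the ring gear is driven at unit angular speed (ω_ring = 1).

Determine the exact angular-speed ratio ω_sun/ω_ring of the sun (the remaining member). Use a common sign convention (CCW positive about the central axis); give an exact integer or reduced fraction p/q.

-67/37

N_ring = 37 + 2·15 = 67
37(ω_s−ω_c) = −67(ω_r−ω_c),  ω_c=0, ω_r=1
ω_s = 0 − (67/37)(1−0) = -67/37
ω_s/ω_r = -67/37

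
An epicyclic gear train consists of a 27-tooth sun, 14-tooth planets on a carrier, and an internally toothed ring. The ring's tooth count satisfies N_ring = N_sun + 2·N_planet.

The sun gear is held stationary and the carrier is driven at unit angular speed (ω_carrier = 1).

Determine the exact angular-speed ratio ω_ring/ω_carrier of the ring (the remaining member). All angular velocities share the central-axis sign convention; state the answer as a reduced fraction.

82/55

N_ring = 27 + 2·14 = 55
27(ω_s−ω_c) = −55(ω_r−ω_c),  ω_s=0, ω_c=1
ω_r = 1 − (27/55)(0−1) = 82/55
ω_r/ω_c = 82/55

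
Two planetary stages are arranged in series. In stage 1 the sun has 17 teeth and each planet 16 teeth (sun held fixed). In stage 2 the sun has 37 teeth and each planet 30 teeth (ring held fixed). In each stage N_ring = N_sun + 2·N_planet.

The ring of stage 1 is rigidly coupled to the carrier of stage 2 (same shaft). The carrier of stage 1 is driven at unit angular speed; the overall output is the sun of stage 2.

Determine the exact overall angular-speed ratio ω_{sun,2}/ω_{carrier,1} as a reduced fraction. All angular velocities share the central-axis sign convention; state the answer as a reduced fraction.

8844/1813

Stage 1: N_ring = 17 + 2·16 = 49
Stage 1: 17(ω_s−ω_c) = −49(ω_r−ω_c),  ω_s=0, ω_c=1
Stage 1: ω_r = 1 − (17/49)(0−1) = 66/49
  ⇒ ω_r¹/ω_c¹ = 66/49
Stage 2: N_ring = 37 + 2·30 = 97
Stage 2: 37(ω_s−ω_c) = −97(ω_r−ω_c),  ω_r=0, ω_c=1
Stage 2: ω_s = 1 − (97/37)(0−1) = 134/37
  ⇒ ω_s²/ω_c² = 134/37
Coupling ω_c² = ω_r¹ ⇒ overall = 66/49 × 134/37 = 8844/1813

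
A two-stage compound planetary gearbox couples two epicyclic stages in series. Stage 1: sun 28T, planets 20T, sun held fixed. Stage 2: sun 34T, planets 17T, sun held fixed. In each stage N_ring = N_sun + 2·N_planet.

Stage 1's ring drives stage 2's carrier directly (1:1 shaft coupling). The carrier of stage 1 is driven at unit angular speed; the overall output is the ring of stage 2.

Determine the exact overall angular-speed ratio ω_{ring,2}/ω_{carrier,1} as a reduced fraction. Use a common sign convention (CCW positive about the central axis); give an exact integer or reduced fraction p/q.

Stage 1: N_ring = 28 + 2·20 = 68
Stage 1: 28(ω_s−ω_c) = −68(ω_r−ω_c),  ω_s=0, ω_c=1
Stage 1: ω_r = 1 − (28/68)(0−1) = 24/17
  ⇒ ω_r¹/ω_c¹ = 24/17
Stage 2: N_ring = 34 + 2·17 = 68
Stage 2: 34(ω_s−ω_c) = −68(ω_r−ω_c),  ω_s=0, ω_c=1
Stage 2: ω_r = 1 − (34/68)(0−1) = 3/2
  ⇒ ω_r²/ω_c² = 3/2
Coupling ω_c² = ω_r¹ ⇒ overall = 24/17 × 3/2 = 36/17

36/17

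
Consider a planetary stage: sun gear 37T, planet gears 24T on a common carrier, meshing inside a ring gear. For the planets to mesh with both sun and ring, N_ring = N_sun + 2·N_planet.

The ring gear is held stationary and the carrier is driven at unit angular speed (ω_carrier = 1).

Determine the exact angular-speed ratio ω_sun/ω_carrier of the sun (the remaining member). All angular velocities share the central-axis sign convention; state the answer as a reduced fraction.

122/37

N_ring = 37 + 2·24 = 85
37(ω_s−ω_c) = −85(ω_r−ω_c),  ω_r=0, ω_c=1
ω_s = 1 − (85/37)(0−1) = 122/37
ω_s/ω_c = 122/37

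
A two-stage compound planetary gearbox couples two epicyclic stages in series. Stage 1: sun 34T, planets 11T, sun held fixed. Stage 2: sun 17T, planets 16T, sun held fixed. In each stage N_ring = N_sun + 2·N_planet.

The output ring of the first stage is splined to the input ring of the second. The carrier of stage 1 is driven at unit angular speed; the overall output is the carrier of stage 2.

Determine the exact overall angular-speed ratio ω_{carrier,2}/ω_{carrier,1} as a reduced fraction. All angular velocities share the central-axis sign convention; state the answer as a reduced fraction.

105/88

Stage 1: N_ring = 34 + 2·11 = 56
Stage 1: 34(ω_s−ω_c) = −56(ω_r−ω_c),  ω_s=0, ω_c=1
Stage 1: ω_r = 1 − (34/56)(0−1) = 45/28
  ⇒ ω_r¹/ω_c¹ = 45/28
Stage 2: N_ring = 17 + 2·16 = 49
Stage 2: 17(ω_s−ω_c) = −49(ω_r−ω_c),  ω_s=0, ω_r=1
Stage 2: 17(0−ω_c) = −49(1−ω_c)  ⇒  66ω_c = 49  ⇒  ω_c = 49/66
  ⇒ ω_c²/ω_r² = 49/66
Coupling ω_r² = ω_r¹ ⇒ overall = 45/28 × 49/66 = 105/88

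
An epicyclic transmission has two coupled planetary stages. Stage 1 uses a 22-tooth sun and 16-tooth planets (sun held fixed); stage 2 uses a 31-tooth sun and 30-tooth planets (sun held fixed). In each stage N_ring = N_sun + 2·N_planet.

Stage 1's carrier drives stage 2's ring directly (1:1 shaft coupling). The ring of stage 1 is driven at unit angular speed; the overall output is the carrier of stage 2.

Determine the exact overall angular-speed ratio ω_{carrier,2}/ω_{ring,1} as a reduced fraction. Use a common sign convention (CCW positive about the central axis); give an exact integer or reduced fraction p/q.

2457/4636

Stage 1: N_ring = 22 + 2·16 = 54
Stage 1: 22(ω_s−ω_c) = −54(ω_r−ω_c),  ω_s=0, ω_r=1
Stage 1: 22(0−ω_c) = −54(1−ω_c)  ⇒  76ω_c = 54  ⇒  ω_c = 27/38
  ⇒ ω_c¹/ω_r¹ = 27/38
Stage 2: N_ring = 31 + 2·30 = 91
Stage 2: 31(ω_s−ω_c) = −91(ω_r−ω_c),  ω_s=0, ω_r=1
Stage 2: 31(0−ω_c) = −91(1−ω_c)  ⇒  122ω_c = 91  ⇒  ω_c = 91/122
  ⇒ ω_c²/ω_r² = 91/122
Coupling ω_r² = ω_c¹ ⇒ overall = 27/38 × 91/122 = 2457/4636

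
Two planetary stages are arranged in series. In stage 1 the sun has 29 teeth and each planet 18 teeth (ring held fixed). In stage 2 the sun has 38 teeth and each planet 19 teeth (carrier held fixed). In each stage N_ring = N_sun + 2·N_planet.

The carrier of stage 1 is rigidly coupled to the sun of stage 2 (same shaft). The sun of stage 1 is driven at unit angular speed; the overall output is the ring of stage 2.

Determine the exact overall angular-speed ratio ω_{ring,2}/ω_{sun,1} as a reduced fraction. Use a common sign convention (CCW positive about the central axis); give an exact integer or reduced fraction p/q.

-29/188

Stage 1: N_ring = 29 + 2·18 = 65
Stage 1: 29(ω_s−ω_c) = −65(ω_r−ω_c),  ω_r=0, ω_s=1
Stage 1: 29(1−ω_c) = −65(0−ω_c)  ⇒  94ω_c = 29  ⇒  ω_c = 29/94
  ⇒ ω_c¹/ω_s¹ = 29/94
Stage 2: N_ring = 38 + 2·19 = 76
Stage 2: 38(ω_s−ω_c) = −76(ω_r−ω_c),  ω_c=0, ω_s=1
Stage 2: ω_r = 0 − (38/76)(1−0) = -1/2
  ⇒ ω_r²/ω_s² = -1/2
Coupling ω_s² = ω_c¹ ⇒ overall = 29/94 × -1/2 = -29/188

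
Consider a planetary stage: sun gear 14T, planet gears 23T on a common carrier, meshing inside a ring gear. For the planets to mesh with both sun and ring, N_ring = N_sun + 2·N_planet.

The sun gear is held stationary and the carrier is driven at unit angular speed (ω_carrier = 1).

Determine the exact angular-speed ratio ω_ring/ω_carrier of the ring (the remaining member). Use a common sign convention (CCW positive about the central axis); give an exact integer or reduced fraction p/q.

N_ring = 14 + 2·23 = 60
14(ω_s−ω_c) = −60(ω_r−ω_c),  ω_s=0, ω_c=1
ω_r = 1 − (14/60)(0−1) = 37/30
ω_r/ω_c = 37/30

37/30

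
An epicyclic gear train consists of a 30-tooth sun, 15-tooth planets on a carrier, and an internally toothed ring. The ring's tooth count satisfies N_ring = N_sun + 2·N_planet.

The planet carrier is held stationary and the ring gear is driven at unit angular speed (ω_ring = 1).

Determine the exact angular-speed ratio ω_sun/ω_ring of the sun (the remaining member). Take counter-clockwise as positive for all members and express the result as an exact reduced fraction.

N_ring = 30 + 2·15 = 60
30(ω_s−ω_c) = −60(ω_r−ω_c),  ω_c=0, ω_r=1
ω_s = 0 − (60/30)(1−0) = -2
ω_s/ω_r = -2

-2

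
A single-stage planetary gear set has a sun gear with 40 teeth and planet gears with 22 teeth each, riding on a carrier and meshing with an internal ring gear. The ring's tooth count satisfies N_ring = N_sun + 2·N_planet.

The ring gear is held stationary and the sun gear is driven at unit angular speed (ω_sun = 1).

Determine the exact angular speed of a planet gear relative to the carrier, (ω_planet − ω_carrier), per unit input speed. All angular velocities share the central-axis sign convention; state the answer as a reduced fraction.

N_ring = 40 + 2·22 = 84
40(ω_s−ω_c) = −84(ω_r−ω_c),  ω_r=0, ω_s=1
40(1−ω_c) = −84(0−ω_c)  ⇒  124ω_c = 40  ⇒  ω_c = 10/31
sun–planet: 40·(1−10/31) = −22·(ω_p−ω_c)  ⇒  ω_p−ω_c = −(40/22)·(21/31) = -420/341

-420/341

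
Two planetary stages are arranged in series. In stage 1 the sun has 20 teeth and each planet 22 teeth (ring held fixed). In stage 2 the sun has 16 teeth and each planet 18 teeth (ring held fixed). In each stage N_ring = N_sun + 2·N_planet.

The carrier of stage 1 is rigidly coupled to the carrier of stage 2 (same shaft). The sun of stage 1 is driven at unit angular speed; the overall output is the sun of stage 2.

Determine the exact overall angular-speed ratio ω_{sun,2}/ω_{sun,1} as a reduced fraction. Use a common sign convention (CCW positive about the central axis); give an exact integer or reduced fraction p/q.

85/84

Stage 1: N_ring = 20 + 2·22 = 64
Stage 1: 20(ω_s−ω_c) = −64(ω_r−ω_c),  ω_r=0, ω_s=1
Stage 1: 20(1−ω_c) = −64(0−ω_c)  ⇒  84ω_c = 20  ⇒  ω_c = 5/21
  ⇒ ω_c¹/ω_s¹ = 5/21
Stage 2: N_ring = 16 + 2·18 = 52
Stage 2: 16(ω_s−ω_c) = −52(ω_r−ω_c),  ω_r=0, ω_c=1
Stage 2: ω_s = 1 − (52/16)(0−1) = 17/4
  ⇒ ω_s²/ω_c² = 17/4
Coupling ω_c² = ω_c¹ ⇒ overall = 5/21 × 17/4 = 85/84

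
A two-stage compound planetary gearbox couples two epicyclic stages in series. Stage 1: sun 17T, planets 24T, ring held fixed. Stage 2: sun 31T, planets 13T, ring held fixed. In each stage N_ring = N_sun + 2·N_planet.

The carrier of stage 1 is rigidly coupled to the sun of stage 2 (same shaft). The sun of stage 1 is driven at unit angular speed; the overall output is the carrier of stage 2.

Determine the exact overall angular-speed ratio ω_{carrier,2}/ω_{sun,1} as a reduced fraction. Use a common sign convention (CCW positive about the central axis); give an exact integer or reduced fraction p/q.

527/7216

Stage 1: N_ring = 17 + 2·24 = 65
Stage 1: 17(ω_s−ω_c) = −65(ω_r−ω_c),  ω_r=0, ω_s=1
Stage 1: 17(1−ω_c) = −65(0−ω_c)  ⇒  82ω_c = 17  ⇒  ω_c = 17/82
  ⇒ ω_c¹/ω_s¹ = 17/82
Stage 2: N_ring = 31 + 2·13 = 57
Stage 2: 31(ω_s−ω_c) = −57(ω_r−ω_c),  ω_r=0, ω_s=1
Stage 2: 31(1−ω_c) = −57(0−ω_c)  ⇒  88ω_c = 31  ⇒  ω_c = 31/88
  ⇒ ω_c²/ω_s² = 31/88
Coupling ω_s² = ω_c¹ ⇒ overall = 17/82 × 31/88 = 527/7216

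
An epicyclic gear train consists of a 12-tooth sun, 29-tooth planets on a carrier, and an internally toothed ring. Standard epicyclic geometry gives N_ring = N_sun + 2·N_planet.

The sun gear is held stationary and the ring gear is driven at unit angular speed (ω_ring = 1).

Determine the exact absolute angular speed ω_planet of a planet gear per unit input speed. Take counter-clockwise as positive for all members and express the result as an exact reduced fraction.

35/29

N_ring = 12 + 2·29 = 70
12(ω_s−ω_c) = −70(ω_r−ω_c),  ω_s=0, ω_r=1
12(0−ω_c) = −70(1−ω_c)  ⇒  82ω_c = 70  ⇒  ω_c = 35/41
sun–planet: 12·(0−35/41) = −29·(ω_p−ω_c)  ⇒  ω_p−ω_c = −(12/29)·(-35/41) = 420/1189
ω_p = 35/41 + 420/1189 = 35/29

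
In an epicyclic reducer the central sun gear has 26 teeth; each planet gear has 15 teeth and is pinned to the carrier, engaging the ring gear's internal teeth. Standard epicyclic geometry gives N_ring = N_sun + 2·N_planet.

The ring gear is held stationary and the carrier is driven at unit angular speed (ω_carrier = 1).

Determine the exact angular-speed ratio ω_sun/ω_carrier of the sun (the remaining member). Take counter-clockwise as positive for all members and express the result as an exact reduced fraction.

41/13

N_ring = 26 + 2·15 = 56
26(ω_s−ω_c) = −56(ω_r−ω_c),  ω_r=0, ω_c=1
ω_s = 1 − (56/26)(0−1) = 41/13
ω_s/ω_c = 41/13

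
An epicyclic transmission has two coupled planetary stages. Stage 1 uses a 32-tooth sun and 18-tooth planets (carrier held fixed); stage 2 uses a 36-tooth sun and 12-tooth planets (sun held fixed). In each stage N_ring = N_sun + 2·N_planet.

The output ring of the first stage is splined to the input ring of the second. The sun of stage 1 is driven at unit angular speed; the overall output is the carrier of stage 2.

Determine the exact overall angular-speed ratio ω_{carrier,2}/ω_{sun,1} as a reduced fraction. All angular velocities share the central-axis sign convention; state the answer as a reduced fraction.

Stage 1: N_ring = 32 + 2·18 = 68
Stage 1: 32(ω_s−ω_c) = −68(ω_r−ω_c),  ω_c=0, ω_s=1
Stage 1: ω_r = 0 − (32/68)(1−0) = -8/17
  ⇒ ω_r¹/ω_s¹ = -8/17
Stage 2: N_ring = 36 + 2·12 = 60
Stage 2: 36(ω_s−ω_c) = −60(ω_r−ω_c),  ω_s=0, ω_r=1
Stage 2: 36(0−ω_c) = −60(1−ω_c)  ⇒  96ω_c = 60  ⇒  ω_c = 5/8
  ⇒ ω_c²/ω_r² = 5/8
Coupling ω_r² = ω_r¹ ⇒ overall = -8/17 × 5/8 = -5/17

-5/17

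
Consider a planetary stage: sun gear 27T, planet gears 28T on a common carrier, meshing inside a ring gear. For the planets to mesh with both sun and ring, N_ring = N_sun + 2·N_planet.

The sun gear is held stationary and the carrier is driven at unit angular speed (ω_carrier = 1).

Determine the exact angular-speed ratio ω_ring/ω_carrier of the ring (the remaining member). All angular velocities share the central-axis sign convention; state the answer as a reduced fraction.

110/83

N_ring = 27 + 2·28 = 83
27(ω_s−ω_c) = −83(ω_r−ω_c),  ω_s=0, ω_c=1
ω_r = 1 − (27/83)(0−1) = 110/83
ω_r/ω_c = 110/83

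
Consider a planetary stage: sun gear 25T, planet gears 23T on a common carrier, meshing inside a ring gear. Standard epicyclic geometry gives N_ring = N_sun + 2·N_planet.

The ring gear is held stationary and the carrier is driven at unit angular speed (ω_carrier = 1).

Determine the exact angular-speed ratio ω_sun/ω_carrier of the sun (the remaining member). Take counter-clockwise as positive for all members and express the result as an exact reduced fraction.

96/25

N_ring = 25 + 2·23 = 71
25(ω_s−ω_c) = −71(ω_r−ω_c),  ω_r=0, ω_c=1
ω_s = 1 − (71/25)(0−1) = 96/25
ω_s/ω_c = 96/25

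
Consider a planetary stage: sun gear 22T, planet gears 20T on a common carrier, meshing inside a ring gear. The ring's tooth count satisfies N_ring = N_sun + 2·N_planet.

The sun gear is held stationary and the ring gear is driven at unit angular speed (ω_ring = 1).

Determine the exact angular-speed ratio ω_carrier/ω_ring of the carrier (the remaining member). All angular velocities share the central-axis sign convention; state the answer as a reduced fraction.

N_ring = 22 + 2·20 = 62
22(ω_s−ω_c) = −62(ω_r−ω_c),  ω_s=0, ω_r=1
22(0−ω_c) = −62(1−ω_c)  ⇒  84ω_c = 62  ⇒  ω_c = 31/42
ω_c/ω_r = 31/42

31/42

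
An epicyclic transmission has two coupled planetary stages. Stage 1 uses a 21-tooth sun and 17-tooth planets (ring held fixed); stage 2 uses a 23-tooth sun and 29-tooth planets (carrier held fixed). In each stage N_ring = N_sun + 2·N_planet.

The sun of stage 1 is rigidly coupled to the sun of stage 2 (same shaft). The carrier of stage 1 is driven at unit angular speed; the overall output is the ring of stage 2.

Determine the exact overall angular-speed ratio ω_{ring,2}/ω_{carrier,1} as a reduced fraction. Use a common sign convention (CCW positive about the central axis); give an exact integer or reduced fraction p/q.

-1748/1701

Stage 1: N_ring = 21 + 2·17 = 55
Stage 1: 21(ω_s−ω_c) = −55(ω_r−ω_c),  ω_r=0, ω_c=1
Stage 1: ω_s = 1 − (55/21)(0−1) = 76/21
  ⇒ ω_s¹/ω_c¹ = 76/21
Stage 2: N_ring = 23 + 2·29 = 81
Stage 2: 23(ω_s−ω_c) = −81(ω_r−ω_c),  ω_c=0, ω_s=1
Stage 2: ω_r = 0 − (23/81)(1−0) = -23/81
  ⇒ ω_r²/ω_s² = -23/81
Coupling ω_s² = ω_s¹ ⇒ overall = 76/21 × -23/81 = -1748/1701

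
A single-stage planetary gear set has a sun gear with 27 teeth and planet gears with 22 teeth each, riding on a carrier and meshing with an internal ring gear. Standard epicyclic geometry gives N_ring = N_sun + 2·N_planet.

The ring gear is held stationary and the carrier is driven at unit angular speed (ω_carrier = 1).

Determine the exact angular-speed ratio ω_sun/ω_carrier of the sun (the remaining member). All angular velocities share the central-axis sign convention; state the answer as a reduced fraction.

98/27

N_ring = 27 + 2·22 = 71
27(ω_s−ω_c) = −71(ω_r−ω_c),  ω_r=0, ω_c=1
ω_s = 1 − (71/27)(0−1) = 98/27
ω_s/ω_c = 98/27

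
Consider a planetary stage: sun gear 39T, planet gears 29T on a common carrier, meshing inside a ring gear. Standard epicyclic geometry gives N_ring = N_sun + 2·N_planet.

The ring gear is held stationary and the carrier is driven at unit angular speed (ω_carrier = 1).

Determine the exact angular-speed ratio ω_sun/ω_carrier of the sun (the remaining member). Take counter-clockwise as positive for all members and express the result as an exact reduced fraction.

N_ring = 39 + 2·29 = 97
39(ω_s−ω_c) = −97(ω_r−ω_c),  ω_r=0, ω_c=1
ω_s = 1 − (97/39)(0−1) = 136/39
ω_s/ω_c = 136/39

136/39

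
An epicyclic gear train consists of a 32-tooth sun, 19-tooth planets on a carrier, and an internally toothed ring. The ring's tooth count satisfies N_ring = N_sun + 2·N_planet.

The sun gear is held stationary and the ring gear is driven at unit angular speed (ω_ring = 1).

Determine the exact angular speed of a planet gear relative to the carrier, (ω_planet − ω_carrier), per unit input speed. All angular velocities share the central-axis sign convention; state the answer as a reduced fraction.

1120/969

N_ring = 32 + 2·19 = 70
32(ω_s−ω_c) = −70(ω_r−ω_c),  ω_s=0, ω_r=1
32(0−ω_c) = −70(1−ω_c)  ⇒  102ω_c = 70  ⇒  ω_c = 35/51
sun–planet: 32·(0−35/51) = −19·(ω_p−ω_c)  ⇒  ω_p−ω_c = −(32/19)·(-35/51) = 1120/969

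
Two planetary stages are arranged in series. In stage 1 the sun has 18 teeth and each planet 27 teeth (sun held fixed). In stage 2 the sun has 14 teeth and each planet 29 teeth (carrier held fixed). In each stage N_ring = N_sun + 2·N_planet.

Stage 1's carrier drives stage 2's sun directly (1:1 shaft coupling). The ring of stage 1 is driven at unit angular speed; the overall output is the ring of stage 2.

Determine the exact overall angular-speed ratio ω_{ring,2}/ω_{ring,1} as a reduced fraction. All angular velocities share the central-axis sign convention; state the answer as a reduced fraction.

-7/45

Stage 1: N_ring = 18 + 2·27 = 72
Stage 1: 18(ω_s−ω_c) = −72(ω_r−ω_c),  ω_s=0, ω_r=1
Stage 1: 18(0−ω_c) = −72(1−ω_c)  ⇒  90ω_c = 72  ⇒  ω_c = 4/5
  ⇒ ω_c¹/ω_r¹ = 4/5
Stage 2: N_ring = 14 + 2·29 = 72
Stage 2: 14(ω_s−ω_c) = −72(ω_r−ω_c),  ω_c=0, ω_s=1
Stage 2: ω_r = 0 − (14/72)(1−0) = -7/36
  ⇒ ω_r²/ω_s² = -7/36
Coupling ω_s² = ω_c¹ ⇒ overall = 4/5 × -7/36 = -7/45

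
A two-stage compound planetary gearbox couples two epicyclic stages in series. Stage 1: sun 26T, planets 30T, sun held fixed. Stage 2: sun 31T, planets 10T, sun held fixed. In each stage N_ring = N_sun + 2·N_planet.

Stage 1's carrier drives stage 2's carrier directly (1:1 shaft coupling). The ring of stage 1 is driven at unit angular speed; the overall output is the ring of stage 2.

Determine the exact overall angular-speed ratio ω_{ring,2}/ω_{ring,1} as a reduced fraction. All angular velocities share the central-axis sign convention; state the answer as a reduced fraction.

1763/1428

Stage 1: N_ring = 26 + 2·30 = 86
Stage 1: 26(ω_s−ω_c) = −86(ω_r−ω_c),  ω_s=0, ω_r=1
Stage 1: 26(0−ω_c) = −86(1−ω_c)  ⇒  112ω_c = 86  ⇒  ω_c = 43/56
  ⇒ ω_c¹/ω_r¹ = 43/56
Stage 2: N_ring = 31 + 2·10 = 51
Stage 2: 31(ω_s−ω_c) = −51(ω_r−ω_c),  ω_s=0, ω_c=1
Stage 2: ω_r = 1 − (31/51)(0−1) = 82/51
  ⇒ ω_r²/ω_c² = 82/51
Coupling ω_c² = ω_c¹ ⇒ overall = 43/56 × 82/51 = 1763/1428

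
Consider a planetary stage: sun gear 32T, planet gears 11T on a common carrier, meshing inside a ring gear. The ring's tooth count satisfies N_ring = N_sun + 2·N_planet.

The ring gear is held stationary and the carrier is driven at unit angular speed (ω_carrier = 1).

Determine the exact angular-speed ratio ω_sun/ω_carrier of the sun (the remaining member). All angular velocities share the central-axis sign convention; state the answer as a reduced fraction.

43/16

N_ring = 32 + 2·11 = 54
32(ω_s−ω_c) = −54(ω_r−ω_c),  ω_r=0, ω_c=1
ω_s = 1 − (54/32)(0−1) = 43/16
ω_s/ω_c = 43/16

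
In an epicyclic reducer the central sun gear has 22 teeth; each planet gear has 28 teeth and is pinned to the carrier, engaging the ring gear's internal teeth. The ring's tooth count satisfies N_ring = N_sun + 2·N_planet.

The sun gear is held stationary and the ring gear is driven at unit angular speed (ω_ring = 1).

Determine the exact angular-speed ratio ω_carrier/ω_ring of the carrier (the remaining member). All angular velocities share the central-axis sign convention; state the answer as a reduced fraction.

39/50

N_ring = 22 + 2·28 = 78
22(ω_s−ω_c) = −78(ω_r−ω_c),  ω_s=0, ω_r=1
22(0−ω_c) = −78(1−ω_c)  ⇒  100ω_c = 78  ⇒  ω_c = 39/50
ω_c/ω_r = 39/50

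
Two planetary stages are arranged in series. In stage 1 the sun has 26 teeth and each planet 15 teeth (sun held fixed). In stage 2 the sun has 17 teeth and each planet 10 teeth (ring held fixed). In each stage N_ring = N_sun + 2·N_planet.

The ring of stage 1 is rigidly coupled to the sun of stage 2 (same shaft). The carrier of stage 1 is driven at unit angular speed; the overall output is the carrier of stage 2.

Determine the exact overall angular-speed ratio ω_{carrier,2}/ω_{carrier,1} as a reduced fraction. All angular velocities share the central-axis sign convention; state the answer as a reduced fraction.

Stage 1: N_ring = 26 + 2·15 = 56
Stage 1: 26(ω_s−ω_c) = −56(ω_r−ω_c),  ω_s=0, ω_c=1
Stage 1: ω_r = 1 − (26/56)(0−1) = 41/28
  ⇒ ω_r¹/ω_c¹ = 41/28
Stage 2: N_ring = 17 + 2·10 = 37
Stage 2: 17(ω_s−ω_c) = −37(ω_r−ω_c),  ω_r=0, ω_s=1
Stage 2: 17(1−ω_c) = −37(0−ω_c)  ⇒  54ω_c = 17  ⇒  ω_c = 17/54
  ⇒ ω_c²/ω_s² = 17/54
Coupling ω_s² = ω_r¹ ⇒ overall = 41/28 × 17/54 = 697/1512

697/1512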